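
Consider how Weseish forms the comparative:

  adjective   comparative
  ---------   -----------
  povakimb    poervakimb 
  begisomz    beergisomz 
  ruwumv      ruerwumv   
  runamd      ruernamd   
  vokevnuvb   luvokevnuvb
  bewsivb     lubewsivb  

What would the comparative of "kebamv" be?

"kebamv" has second-to-last letter 'm'. The stems whose second-to-last letter is 'm' (povakimb → poervakimb, begisomz → beergisomz, ruwumv → ruerwumv) insert -er- after the first vowel.
So kebamv → keerbamv.

keerbamv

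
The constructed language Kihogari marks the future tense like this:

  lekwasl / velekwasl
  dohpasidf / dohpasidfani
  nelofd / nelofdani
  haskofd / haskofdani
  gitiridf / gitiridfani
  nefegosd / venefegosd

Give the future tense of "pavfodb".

pavfodbani

nefegosd and nelofd both end in -d yet inflect differently (venefegosd, nelofdani), so the final letter is not what conditions the rule; the second-to-last letter is.
"pavfodb" has second-to-last letter 'd'. The stems whose second-to-last letter is 'd' (gitiridf → gitiridfani, dohpasidf → dohpasidfani) add -ani.
The other pattern: stems whose second-to-last letter is 's' add the prefix ve-.
So pavfodb → pavfodbani.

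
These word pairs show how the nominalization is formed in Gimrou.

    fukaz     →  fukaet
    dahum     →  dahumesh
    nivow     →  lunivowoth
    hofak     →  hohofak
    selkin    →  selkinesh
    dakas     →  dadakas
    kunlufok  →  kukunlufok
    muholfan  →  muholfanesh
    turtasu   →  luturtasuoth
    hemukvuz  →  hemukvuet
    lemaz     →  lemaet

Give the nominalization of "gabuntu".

lemaz and muholfan both have last vowel 'a' yet inflect differently (lemaet, muholfanesh), so the last vowel is not what conditions the rule; the final letter is.
"gabuntu" ends in -u. The one such stem in the data (turtasu → luturtasuoth) adds lu- … -oth around the stem, so the same rule applies.
The other patterns: stems ending in -z drop the final letter and add -et; stems ending in -m or -n add -esh; stems ending in -k or -s repeat the first consonant+vowel as a prefix.
So gabuntu → lugabuntuoth.

lugabuntuoth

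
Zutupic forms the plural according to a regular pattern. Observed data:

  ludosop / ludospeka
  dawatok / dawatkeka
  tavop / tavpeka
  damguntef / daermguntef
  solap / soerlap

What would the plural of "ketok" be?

ludosop and solap both end in -p yet inflect differently (ludospeka, soerlap), so the final letter is not what conditions the rule; the last vowel is.
"ketok" has last vowel 'o'. The stems whose last vowel is 'o' (ludosop → ludospeka, dawatok → dawatkeka, tavop → tavpeka) delete the last vowel and add -eka.
The other pattern: stems whose last vowel is 'a' or 'e' insert -er- after the first vowel.
So ketok → ketkeka.

ketkeka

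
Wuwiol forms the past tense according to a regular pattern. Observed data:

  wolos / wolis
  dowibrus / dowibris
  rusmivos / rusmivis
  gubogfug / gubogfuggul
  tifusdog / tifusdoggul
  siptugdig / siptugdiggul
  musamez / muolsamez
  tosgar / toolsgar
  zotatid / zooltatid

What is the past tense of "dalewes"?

"dalewes" ends in -s. The stems ending in -s (wolos → wolis, dowibrus → dowibris, rusmivos → rusmivis) change the last vowel to 'i'.
The other patterns: stems ending in -g double the final consonant and add -ul; stems ending in -d, -r or -z insert -ol- after the first vowel.
So dalewes → dalewis.

dalewis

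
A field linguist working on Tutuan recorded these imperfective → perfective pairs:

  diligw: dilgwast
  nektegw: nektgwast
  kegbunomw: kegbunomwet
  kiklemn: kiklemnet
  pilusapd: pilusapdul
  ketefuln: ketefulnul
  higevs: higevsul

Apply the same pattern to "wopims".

"wopims" has second-to-last letter 'm'. The stems whose second-to-last letter is 'm' (kegbunomw → kegbunomwet, kiklemn → kiklemnet) add -et.
So wopims → wopimset.

wopimset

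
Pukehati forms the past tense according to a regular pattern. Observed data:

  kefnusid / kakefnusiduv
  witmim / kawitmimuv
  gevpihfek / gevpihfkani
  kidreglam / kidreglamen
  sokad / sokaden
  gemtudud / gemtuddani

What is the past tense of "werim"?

witmim and kidreglam both end in -m yet inflect differently (kawitmimuv, kidreglamen), so the final letter is not what conditions the rule; the last vowel is.
"werim" has last vowel 'i'. The stems whose last vowel is 'i' (witmim → kawitmimuv, kefnusid → kakefnusiduv) add ka- … -uv around the stem.
So werim → kawerimuv.

kawerimuv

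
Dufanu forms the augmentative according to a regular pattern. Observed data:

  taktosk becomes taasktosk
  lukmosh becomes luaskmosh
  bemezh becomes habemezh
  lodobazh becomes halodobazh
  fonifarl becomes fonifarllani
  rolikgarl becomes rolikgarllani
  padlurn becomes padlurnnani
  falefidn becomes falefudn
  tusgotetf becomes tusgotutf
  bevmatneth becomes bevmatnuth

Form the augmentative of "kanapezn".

hakanapezn

lukmosh and bemezh both end in -h yet inflect differently (luaskmosh, habemezh), so the final letter is not what conditions the rule; the second-to-last letter is.
"kanapezn" has second-to-last letter 'z'. The stems whose second-to-last letter is 'z' (bemezh → habemezh, lodobazh → halodobazh) add the prefix ha-.
The other patterns: stems whose second-to-last letter is 's' insert -as- after the first vowel; stems whose second-to-last letter is 'r' double the final consonant and add -ani; stems whose second-to-last letter is 'd' or 't' change the last vowel to 'u'.
So kanapezn → hakanapezn.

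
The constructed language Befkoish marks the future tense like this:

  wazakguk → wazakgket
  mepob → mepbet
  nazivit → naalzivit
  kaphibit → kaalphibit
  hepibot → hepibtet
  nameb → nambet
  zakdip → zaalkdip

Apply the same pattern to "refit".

"refit" has last vowel 'i'. The stems whose last vowel is 'i' (kaphibit → kaalphibit, zakdip → zaalkdip, nazivit → naalzivit) insert -al- after the first vowel.
So refit → realfit.

realfit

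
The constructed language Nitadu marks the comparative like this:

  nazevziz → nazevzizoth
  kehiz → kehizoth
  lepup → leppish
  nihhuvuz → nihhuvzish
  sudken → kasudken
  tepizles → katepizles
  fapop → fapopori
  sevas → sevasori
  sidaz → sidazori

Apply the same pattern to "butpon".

nazevziz and nihhuvuz both end in -z yet inflect differently (nazevzizoth, nihhuvzish), so the final letter is not what conditions the rule; the last vowel is.
"butpon" has last vowel 'o'. The one such stem in the data (fapop → fapopori) adds -ori, so the same rule applies.
The other patterns: stems whose last vowel is 'i' add -oth; stems whose last vowel is 'u' delete the last vowel and add -ish; stems whose last vowel is 'e' add the prefix ka-.
So butpon → butponori.

butponori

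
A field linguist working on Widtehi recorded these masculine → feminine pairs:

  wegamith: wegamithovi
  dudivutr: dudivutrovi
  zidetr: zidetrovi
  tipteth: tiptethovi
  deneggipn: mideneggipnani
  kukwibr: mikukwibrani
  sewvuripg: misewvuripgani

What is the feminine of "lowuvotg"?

lowuvotgovi

dudivutr and kukwibr both end in -r yet inflect differently (dudivutrovi, mikukwibrani), so the final letter is not what conditions the rule; the second-to-last letter is.
"lowuvotg" has second-to-last letter 't'. The stems whose second-to-last letter is 't' (wegamith → wegamithovi, dudivutr → dudivutrovi, zidetr → zidetrovi) add -ovi.
The other pattern: stems whose second-to-last letter is 'b' or 'p' add mi- … -ani around the stem.
So lowuvotg → lowuvotgovi.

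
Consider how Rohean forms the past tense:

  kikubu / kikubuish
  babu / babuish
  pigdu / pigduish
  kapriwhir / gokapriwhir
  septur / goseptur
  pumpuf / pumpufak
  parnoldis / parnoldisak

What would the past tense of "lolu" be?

loluish

kikubu and septur both have last vowel 'u' yet inflect differently (kikubuish, goseptur), so the last vowel is not what conditions the rule; the final letter is.
"lolu" ends in -u. The stems ending in -u (kikubu → kikubuish, babu → babuish, pigdu → pigduish) add -ish.
The other patterns: stems ending in -r add the prefix go-; stems ending in -f or -s add -ak.
So lolu → loluish.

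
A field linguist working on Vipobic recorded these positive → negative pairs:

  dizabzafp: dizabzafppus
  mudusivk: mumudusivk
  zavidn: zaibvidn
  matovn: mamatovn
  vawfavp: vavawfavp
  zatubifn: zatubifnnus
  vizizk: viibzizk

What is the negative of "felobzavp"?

fefelobzavp

"felobzavp" has second-to-last letter 'v'. The stems whose second-to-last letter is 'v' (vawfavp → vavawfavp, matovn → mamatovn, mudusivk → mumudusivk) repeat the first consonant+vowel as a prefix.
The other patterns: stems whose second-to-last letter is 'f' double the final consonant and add -us; stems whose second-to-last letter is 'd' or 'z' insert -ib- after the first vowel.
So felobzavp → fefelobzavp.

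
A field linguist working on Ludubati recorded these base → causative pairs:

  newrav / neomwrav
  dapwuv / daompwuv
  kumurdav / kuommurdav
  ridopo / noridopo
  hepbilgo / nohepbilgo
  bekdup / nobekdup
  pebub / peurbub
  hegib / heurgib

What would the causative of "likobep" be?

nolikobep

dapwuv and bekdup both have last vowel 'u' yet inflect differently (daompwuv, nobekdup), so the last vowel is not what conditions the rule; the final letter is.
"likobep" ends in -p. The one such stem in the data (bekdup → nobekdup) adds the prefix no-, so the same rule applies.
The other patterns: stems ending in -v insert -om- after the first vowel; stems ending in -b insert -ur- after the first vowel.
So likobep → nolikobep.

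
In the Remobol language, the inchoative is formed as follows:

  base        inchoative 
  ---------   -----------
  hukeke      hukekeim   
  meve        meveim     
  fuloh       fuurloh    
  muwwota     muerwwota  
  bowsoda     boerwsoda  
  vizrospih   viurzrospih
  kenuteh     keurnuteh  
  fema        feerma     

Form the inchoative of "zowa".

kenuteh and meve both have last vowel 'e' yet inflect differently (keurnuteh, meveim), so the last vowel is not what conditions the rule; the final letter is.
"zowa" ends in -a. The stems ending in -a (bowsoda → boerwsoda, fema → feerma, muwwota → muerwwota) insert -er- after the first vowel.
The other patterns: stems ending in -h insert -ur- after the first vowel; stems ending in -e add -im.
So zowa → zoerwa.

zoerwa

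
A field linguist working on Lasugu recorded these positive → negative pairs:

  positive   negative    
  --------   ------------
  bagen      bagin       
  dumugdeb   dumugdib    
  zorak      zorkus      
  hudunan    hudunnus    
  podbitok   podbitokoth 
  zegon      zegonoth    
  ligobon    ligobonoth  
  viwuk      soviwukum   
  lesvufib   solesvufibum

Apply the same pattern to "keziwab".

keziwbus

bagen and hudunan both end in -n yet inflect differently (bagin, hudunnus), so the final letter is not what conditions the rule; the last vowel is.
"keziwab" has last vowel 'a'. The stems whose last vowel is 'a' (zorak → zorkus, hudunan → hudunnus) delete the last vowel and add -us.
The other patterns: stems whose last vowel is 'e' change the last vowel to 'i'; stems whose last vowel is 'o' add -oth; stems whose last vowel is 'i' or 'u' add so- … -um around the stem.
So keziwab → keziwbus.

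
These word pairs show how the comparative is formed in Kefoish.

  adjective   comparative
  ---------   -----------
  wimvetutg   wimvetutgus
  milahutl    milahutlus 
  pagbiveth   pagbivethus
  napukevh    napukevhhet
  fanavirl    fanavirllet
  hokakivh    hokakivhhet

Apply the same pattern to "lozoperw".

lozoperwwet

"lozoperw" has second-to-last letter 'r'. The one such stem in the data (fanavirl → fanavirllet) doubles the final consonant and adds -et (as do napukevh, hokakivh), so the same rule applies.
The other pattern: stems whose second-to-last letter is 't' add -us.
So lozoperw → lozoperwwet.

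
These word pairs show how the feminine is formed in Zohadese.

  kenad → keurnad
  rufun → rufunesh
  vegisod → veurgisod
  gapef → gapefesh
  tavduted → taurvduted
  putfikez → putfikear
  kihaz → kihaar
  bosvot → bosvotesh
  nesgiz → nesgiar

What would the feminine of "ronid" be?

kihaz and kenad both have last vowel 'a' yet inflect differently (kihaar, keurnad), so the last vowel is not what conditions the rule; the final letter is.
"ronid" ends in -d. The stems ending in -d (kenad → keurnad, tavduted → taurvduted, vegisod → veurgisod) insert -ur- after the first vowel.
The other patterns: stems ending in -z drop the final letter and add -ar; stems ending in -f, -n or -t add -esh.
So ronid → rournid.

rournid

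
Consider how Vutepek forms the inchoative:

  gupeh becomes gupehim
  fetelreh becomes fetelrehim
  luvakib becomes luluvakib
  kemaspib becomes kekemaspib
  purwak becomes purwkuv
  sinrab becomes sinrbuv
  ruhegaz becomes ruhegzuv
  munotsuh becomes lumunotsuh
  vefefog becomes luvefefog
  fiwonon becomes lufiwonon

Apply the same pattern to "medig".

luvakib and sinrab both end in -b yet inflect differently (luluvakib, sinrbuv), so the final letter is not what conditions the rule; the last vowel is.
"medig" has last vowel 'i'. The stems whose last vowel is 'i' (luvakib → luluvakib, kemaspib → kekemaspib) repeat the first consonant+vowel as a prefix.
The other patterns: stems whose last vowel is 'e' add -im; stems whose last vowel is 'a' delete the last vowel and add -uv; stems whose last vowel is 'o' or 'u' add the prefix lu-.
So medig → memedig.

memedig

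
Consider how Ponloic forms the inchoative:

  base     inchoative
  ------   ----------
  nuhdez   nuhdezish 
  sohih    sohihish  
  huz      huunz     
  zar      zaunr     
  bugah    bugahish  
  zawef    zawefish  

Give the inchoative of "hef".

heunf

nuhdez and huz both end in -z yet inflect differently (nuhdezish, huunz), so the final letter is not what conditions the rule; the number of vowels is.
"hef" has 1 vowel. The stems with 1 vowel (huz → huunz, zar → zaunr) insert -un- after the first vowel.
So hef → heunf.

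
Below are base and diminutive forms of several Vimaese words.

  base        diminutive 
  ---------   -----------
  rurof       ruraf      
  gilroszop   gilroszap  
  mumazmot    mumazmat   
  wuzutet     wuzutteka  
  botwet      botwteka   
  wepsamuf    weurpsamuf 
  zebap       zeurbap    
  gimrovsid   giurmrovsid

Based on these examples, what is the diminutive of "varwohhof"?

mumazmot and wuzutet both end in -t yet inflect differently (mumazmat, wuzutteka), so the final letter is not what conditions the rule; the last vowel is.
"varwohhof" has last vowel 'o'. The stems whose last vowel is 'o' (rurof → ruraf, gilroszop → gilroszap, mumazmot → mumazmat) change the last vowel to 'a'.
The other patterns: stems whose last vowel is 'e' delete the last vowel and add -eka; stems whose last vowel is 'a', 'i' or 'u' insert -ur- after the first vowel.
So varwohhof → varwohhaf.

varwohhaf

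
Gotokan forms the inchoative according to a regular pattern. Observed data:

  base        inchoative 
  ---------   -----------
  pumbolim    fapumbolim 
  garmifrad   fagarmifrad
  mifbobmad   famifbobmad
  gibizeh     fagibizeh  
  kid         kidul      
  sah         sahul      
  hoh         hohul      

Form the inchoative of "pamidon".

fapamidon

garmifrad and kid both end in -d yet inflect differently (fagarmifrad, kidul), so the final letter is not what conditions the rule; the number of vowels is.
"pamidon" has 3 vowels. The stems with 3 vowels (pumbolim → fapumbolim, garmifrad → fagarmifrad, mifbobmad → famifbobmad) add the prefix fa-.
The other pattern: stems with 1 vowel add -ul.
So pamidon → fapamidon.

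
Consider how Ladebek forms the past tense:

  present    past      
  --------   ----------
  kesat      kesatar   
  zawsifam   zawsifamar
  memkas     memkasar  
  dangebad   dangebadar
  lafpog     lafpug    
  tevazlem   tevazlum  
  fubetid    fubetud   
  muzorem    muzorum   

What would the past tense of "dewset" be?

zawsifam and tevazlem both end in -m yet inflect differently (zawsifamar, tevazlum), so the final letter is not what conditions the rule; the last vowel is.
"dewset" has last vowel 'e'. The stems whose last vowel is 'e' (tevazlem → tevazlum, muzorem → muzorum) change the last vowel to 'u'.
So dewset → dewsut.

dewsut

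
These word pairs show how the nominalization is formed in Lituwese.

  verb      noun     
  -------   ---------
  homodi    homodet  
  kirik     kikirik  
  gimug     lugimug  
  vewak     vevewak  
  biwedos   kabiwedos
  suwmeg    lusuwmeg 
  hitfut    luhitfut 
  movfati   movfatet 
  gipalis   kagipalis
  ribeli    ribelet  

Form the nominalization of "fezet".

lufezet

kirik and movfati both have last vowel 'i' yet inflect differently (kikirik, movfatet), so the last vowel is not what conditions the rule; the final letter is.
"fezet" ends in -t. The one such stem in the data (hitfut → luhitfut) adds the prefix lu-, so the same rule applies.
The other patterns: stems ending in -k repeat the first consonant+vowel as a prefix; stems ending in -i drop the final letter and add -et; stems ending in -s add the prefix ka-.
So fezet → lufezet.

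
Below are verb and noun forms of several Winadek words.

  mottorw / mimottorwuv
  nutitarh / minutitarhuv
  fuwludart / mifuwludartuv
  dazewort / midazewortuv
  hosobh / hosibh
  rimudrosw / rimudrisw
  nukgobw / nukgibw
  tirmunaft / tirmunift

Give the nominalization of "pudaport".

nutitarh and hosobh both end in -h yet inflect differently (minutitarhuv, hosibh), so the final letter is not what conditions the rule; the second-to-last letter is.
"pudaport" has second-to-last letter 'r'. The stems whose second-to-last letter is 'r' (mottorw → mimottorwuv, nutitarh → minutitarhuv, fuwludart → mifuwludartuv) add mi- … -uv around the stem.
So pudaport → mipudaportuv.

mipudaportuv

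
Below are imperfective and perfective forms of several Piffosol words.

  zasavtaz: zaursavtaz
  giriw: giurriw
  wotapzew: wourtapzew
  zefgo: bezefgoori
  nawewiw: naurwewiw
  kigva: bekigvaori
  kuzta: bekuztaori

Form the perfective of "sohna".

"sohna" ends in a vowel. The stems ending in a vowel (kuzta → bekuztaori, zefgo → bezefgoori, kigva → bekigvaori) add be- … -ori around the stem.
So sohna → besohnaori.

besohnaori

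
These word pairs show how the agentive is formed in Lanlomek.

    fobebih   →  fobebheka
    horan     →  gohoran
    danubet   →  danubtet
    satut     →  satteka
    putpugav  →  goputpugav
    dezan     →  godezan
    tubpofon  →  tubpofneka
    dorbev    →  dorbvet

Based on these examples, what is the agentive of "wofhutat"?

gowofhutat

putpugav and dorbev both end in -v yet inflect differently (goputpugav, dorbvet), so the final letter is not what conditions the rule; the last vowel is.
"wofhutat" has last vowel 'a'. The stems whose last vowel is 'a' (dezan → godezan, horan → gohoran, putpugav → goputpugav) add the prefix go-.
So wofhutat → gowofhutat.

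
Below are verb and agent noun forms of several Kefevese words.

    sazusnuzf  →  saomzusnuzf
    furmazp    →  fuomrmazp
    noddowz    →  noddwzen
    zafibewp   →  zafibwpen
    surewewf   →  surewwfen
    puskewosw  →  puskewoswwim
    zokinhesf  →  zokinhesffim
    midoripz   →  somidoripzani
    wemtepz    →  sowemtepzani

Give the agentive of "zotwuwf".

zotwwfen

furmazp and zafibewp both end in -p yet inflect differently (fuomrmazp, zafibwpen), so the final letter is not what conditions the rule; the second-to-last letter is.
"zotwuwf" has second-to-last letter 'w'. The stems whose second-to-last letter is 'w' (noddowz → noddwzen, zafibewp → zafibwpen, surewewf → surewwfen) delete the last vowel and add -en.
The other patterns: stems whose second-to-last letter is 'z' insert -om- after the first vowel; stems whose second-to-last letter is 's' double the final consonant and add -im; stems whose second-to-last letter is 'p' add so- … -ani around the stem.
So zotwuwf → zotwwfen.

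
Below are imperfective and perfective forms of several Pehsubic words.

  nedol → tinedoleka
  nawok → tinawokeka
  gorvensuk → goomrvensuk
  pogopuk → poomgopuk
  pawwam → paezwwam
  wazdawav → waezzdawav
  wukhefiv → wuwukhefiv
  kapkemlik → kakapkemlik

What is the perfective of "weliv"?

weweliv

"weliv" has last vowel 'i'. The stems whose last vowel is 'i' (wukhefiv → wuwukhefiv, kapkemlik → kakapkemlik) repeat the first consonant+vowel as a prefix.
The other patterns: stems whose last vowel is 'o' add ti- … -eka around the stem; stems whose last vowel is 'u' insert -om- after the first vowel; stems whose last vowel is 'a' insert -ez- after the first vowel.
So weliv → weweliv.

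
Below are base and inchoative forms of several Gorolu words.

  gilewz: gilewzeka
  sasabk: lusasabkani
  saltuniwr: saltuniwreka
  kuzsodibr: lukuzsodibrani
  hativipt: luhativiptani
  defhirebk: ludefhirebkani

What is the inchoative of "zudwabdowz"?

zudwabdowzeka

kuzsodibr and saltuniwr both end in -r yet inflect differently (lukuzsodibrani, saltuniwreka), so the final letter is not what conditions the rule; the second-to-last letter is.
"zudwabdowz" has second-to-last letter 'w'. The stems whose second-to-last letter is 'w' (gilewz → gilewzeka, saltuniwr → saltuniwreka) add -eka.
So zudwabdowz → zudwabdowzeka.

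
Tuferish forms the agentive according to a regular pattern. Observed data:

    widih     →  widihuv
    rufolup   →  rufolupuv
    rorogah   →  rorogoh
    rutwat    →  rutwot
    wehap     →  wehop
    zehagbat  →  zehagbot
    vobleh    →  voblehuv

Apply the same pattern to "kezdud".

kezduduv

wehap and rufolup both end in -p yet inflect differently (wehop, rufolupuv), so the final letter is not what conditions the rule; the last vowel is.
"kezdud" has last vowel 'u'. The one such stem in the data (rufolup → rufolupuv) adds -uv, so the same rule applies.
The other pattern: stems whose last vowel is 'a' change the last vowel to 'o'.
So kezdud → kezduduv.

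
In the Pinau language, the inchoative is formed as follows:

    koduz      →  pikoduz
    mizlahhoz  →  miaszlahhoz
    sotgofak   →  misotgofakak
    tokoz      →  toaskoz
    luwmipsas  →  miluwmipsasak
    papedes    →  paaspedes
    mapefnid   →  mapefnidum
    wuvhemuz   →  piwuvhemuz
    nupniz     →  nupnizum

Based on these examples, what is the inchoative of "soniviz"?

sonivizum

"soniviz" has last vowel 'i'. The stems whose last vowel is 'i' (mapefnid → mapefnidum, nupniz → nupnizum) add -um.
So soniviz → sonivizum.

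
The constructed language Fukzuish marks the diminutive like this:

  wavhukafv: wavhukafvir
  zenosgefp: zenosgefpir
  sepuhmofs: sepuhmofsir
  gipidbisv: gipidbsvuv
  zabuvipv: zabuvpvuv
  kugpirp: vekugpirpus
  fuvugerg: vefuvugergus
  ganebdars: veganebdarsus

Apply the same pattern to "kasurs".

kugpirp and zenosgefp both end in -p yet inflect differently (vekugpirpus, zenosgefpir), so the final letter is not what conditions the rule; the second-to-last letter is.
"kasurs" has second-to-last letter 'r'. The stems whose second-to-last letter is 'r' (kugpirp → vekugpirpus, fuvugerg → vefuvugergus, ganebdars → veganebdarsus) add ve- … -us around the stem.
The other patterns: stems whose second-to-last letter is 'f' add -ir; stems whose second-to-last letter is 'p' or 's' delete the last vowel and add -uv.
So kasurs → vekasursus.

vekasursus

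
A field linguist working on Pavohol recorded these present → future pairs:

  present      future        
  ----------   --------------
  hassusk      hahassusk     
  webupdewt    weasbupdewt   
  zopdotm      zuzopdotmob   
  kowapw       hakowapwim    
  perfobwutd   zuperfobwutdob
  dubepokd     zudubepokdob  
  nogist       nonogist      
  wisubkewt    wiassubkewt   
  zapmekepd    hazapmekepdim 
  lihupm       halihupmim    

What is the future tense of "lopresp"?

lolopresp

"lopresp" has second-to-last letter 's'. The stems whose second-to-last letter is 's' (nogist → nonogist, hassusk → hahassusk) repeat the first consonant+vowel as a prefix.
The other patterns: stems whose second-to-last letter is 'w' insert -as- after the first vowel; stems whose second-to-last letter is 'p' add ha- … -im around the stem; stems whose second-to-last letter is 'k' or 't' add zu- … -ob around the stem.
So lopresp → lolopresp.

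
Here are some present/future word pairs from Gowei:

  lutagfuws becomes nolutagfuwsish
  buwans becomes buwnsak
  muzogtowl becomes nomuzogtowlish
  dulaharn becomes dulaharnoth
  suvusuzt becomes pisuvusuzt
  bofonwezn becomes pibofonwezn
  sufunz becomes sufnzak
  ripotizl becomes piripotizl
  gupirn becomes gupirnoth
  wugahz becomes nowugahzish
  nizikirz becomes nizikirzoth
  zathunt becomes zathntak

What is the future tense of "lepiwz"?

dulaharn and bofonwezn both end in -n yet inflect differently (dulaharnoth, pibofonwezn), so the final letter is not what conditions the rule; the second-to-last letter is.
"lepiwz" has second-to-last letter 'w'. The stems whose second-to-last letter is 'w' (lutagfuws → nolutagfuwsish, muzogtowl → nomuzogtowlish) add no- … -ish around the stem.
The other patterns: stems whose second-to-last letter is 'r' add -oth; stems whose second-to-last letter is 'z' add the prefix pi-; stems whose second-to-last letter is 'n' delete the last vowel and add -ak.
So lepiwz → nolepiwzish.

nolepiwzish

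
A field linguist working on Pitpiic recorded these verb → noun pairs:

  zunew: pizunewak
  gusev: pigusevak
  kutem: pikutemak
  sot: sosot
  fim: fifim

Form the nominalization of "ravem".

kutem and fim both end in -m yet inflect differently (pikutemak, fifim), so the final letter is not what conditions the rule; the number of vowels is.
"ravem" has 2 vowels. The stems with 2 vowels (zunew → pizunewak, gusev → pigusevak, kutem → pikutemak) add pi- … -ak around the stem.
The other pattern: stems with 1 vowel repeat the first consonant+vowel as a prefix.
So ravem → piravemak.

piravemak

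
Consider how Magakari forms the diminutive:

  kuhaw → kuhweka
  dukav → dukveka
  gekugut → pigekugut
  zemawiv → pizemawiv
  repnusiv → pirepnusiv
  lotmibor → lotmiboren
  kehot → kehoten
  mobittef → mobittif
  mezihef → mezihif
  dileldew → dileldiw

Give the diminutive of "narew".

"narew" has last vowel 'e'. The stems whose last vowel is 'e' (mobittef → mobittif, mezihef → mezihif, dileldew → dileldiw) change the last vowel to 'i'.
So narew → nariw.

nariw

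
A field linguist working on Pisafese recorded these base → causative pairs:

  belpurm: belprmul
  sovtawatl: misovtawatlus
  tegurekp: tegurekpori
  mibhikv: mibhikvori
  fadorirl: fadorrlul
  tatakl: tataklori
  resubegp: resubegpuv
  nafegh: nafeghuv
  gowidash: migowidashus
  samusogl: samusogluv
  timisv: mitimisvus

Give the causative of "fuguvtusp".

"fuguvtusp" has second-to-last letter 's'. The stems whose second-to-last letter is 's' (timisv → mitimisvus, gowidash → migowidashus) add mi- … -us around the stem.
So fuguvtusp → mifuguvtuspus.

mifuguvtuspus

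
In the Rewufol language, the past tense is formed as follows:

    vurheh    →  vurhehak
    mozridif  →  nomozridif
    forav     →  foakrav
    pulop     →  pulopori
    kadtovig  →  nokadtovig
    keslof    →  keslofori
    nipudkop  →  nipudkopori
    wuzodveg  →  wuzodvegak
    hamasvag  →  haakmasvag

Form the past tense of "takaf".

wuzodveg and hamasvag both end in -g yet inflect differently (wuzodvegak, haakmasvag), so the final letter is not what conditions the rule; the last vowel is.
"takaf" has last vowel 'a'. The stems whose last vowel is 'a' (forav → foakrav, hamasvag → haakmasvag) insert -ak- after the first vowel.
So takaf → taakkaf.

taakkaf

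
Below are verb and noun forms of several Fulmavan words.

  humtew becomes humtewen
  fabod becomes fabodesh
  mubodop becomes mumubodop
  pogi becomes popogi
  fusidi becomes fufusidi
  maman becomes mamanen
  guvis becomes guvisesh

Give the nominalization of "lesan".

lesanen

mubodop and fabod both have last vowel 'o' yet inflect differently (mumubodop, fabodesh), so the last vowel is not what conditions the rule; the final letter is.
"lesan" ends in -n. The one such stem in the data (maman → mamanen) adds -en, so the same rule applies.
The other patterns: stems ending in -i or -p repeat the first consonant+vowel as a prefix; stems ending in -d or -s add -esh.
So lesan → lesanen.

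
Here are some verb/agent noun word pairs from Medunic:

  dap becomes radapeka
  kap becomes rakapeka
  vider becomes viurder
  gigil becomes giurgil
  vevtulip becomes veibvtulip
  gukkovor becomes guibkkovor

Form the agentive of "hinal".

dap and vevtulip both end in -p yet inflect differently (radapeka, veibvtulip), so the final letter is not what conditions the rule; the number of vowels is.
"hinal" has 2 vowels. The stems with 2 vowels (vider → viurder, gigil → giurgil) insert -ur- after the first vowel.
The other patterns: stems with 1 vowel add ra- … -eka around the stem; stems with 3 vowels insert -ib- after the first vowel.
So hinal → hiurnal.

hiurnal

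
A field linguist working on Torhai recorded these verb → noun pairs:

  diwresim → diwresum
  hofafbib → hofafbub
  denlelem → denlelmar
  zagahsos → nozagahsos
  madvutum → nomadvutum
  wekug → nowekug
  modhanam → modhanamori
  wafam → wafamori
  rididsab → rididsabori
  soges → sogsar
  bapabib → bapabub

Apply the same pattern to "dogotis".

"dogotis" has last vowel 'i'. The stems whose last vowel is 'i' (hofafbib → hofafbub, bapabib → bapabub, diwresim → diwresum) change the last vowel to 'u'.
So dogotis → dogotus.

dogotus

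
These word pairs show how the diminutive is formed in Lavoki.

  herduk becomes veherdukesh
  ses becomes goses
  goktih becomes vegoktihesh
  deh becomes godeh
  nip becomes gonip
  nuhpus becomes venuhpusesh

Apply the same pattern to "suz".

gosuz

nuhpus and ses both end in -s yet inflect differently (venuhpusesh, goses), so the final letter is not what conditions the rule; the number of vowels is.
"suz" has 1 vowel. The stems with 1 vowel (ses → goses, deh → godeh, nip → gonip) add the prefix go-.
The other pattern: stems with 2 vowels add ve- … -esh around the stem.
So suz → gosuz.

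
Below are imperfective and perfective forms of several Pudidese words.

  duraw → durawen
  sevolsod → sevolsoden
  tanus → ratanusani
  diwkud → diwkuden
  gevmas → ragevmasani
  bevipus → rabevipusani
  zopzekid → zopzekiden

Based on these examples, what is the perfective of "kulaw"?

gevmas and duraw both have last vowel 'a' yet inflect differently (ragevmasani, durawen), so the last vowel is not what conditions the rule; the final letter is.
"kulaw" ends in -w. The one such stem in the data (duraw → durawen) adds -en, so the same rule applies.
The other pattern: stems ending in -s add ra- … -ani around the stem.
So kulaw → kulawen.

kulawen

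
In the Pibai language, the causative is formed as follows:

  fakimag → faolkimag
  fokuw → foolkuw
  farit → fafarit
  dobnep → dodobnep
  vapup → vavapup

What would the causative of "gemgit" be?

gegemgit

vapup and fokuw both have last vowel 'u' yet inflect differently (vavapup, foolkuw), so the last vowel is not what conditions the rule; the final letter is.
"gemgit" ends in -t. The one such stem in the data (farit → fafarit) repeats the first consonant+vowel as a prefix (as do dobnep, vapup), so the same rule applies.
So gemgit → gegemgit.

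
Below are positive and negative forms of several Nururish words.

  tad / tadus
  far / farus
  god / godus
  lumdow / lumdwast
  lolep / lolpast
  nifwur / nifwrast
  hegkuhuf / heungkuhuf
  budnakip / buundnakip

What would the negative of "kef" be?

kefus

"kef" has 1 vowel. The stems with 1 vowel (tad → tadus, far → farus, god → godus) add -us.
The other patterns: stems with 2 vowels delete the last vowel and add -ast; stems with 3 vowels insert -un- after the first vowel.
So kef → kefus.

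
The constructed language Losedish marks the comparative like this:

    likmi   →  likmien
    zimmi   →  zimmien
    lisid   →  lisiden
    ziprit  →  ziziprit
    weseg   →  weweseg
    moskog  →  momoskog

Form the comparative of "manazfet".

likmi and ziprit both have last vowel 'i' yet inflect differently (likmien, ziziprit), so the last vowel is not what conditions the rule; the final letter is.
"manazfet" ends in -t. The one such stem in the data (ziprit → ziziprit) repeats the first consonant+vowel as a prefix (as do weseg, moskog), so the same rule applies.
So manazfet → mamanazfet.

mamanazfet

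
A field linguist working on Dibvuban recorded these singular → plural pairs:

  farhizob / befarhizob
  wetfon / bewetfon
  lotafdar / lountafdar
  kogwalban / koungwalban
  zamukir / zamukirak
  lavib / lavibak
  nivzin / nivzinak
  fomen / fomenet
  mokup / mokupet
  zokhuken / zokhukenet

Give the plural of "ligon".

wetfon and kogwalban both end in -n yet inflect differently (bewetfon, koungwalban), so the final letter is not what conditions the rule; the last vowel is.
"ligon" has last vowel 'o'. The stems whose last vowel is 'o' (farhizob → befarhizob, wetfon → bewetfon) add the prefix be-.
The other patterns: stems whose last vowel is 'a' insert -un- after the first vowel; stems whose last vowel is 'i' add -ak; stems whose last vowel is 'e' or 'u' add -et.
So ligon → beligon.

beligon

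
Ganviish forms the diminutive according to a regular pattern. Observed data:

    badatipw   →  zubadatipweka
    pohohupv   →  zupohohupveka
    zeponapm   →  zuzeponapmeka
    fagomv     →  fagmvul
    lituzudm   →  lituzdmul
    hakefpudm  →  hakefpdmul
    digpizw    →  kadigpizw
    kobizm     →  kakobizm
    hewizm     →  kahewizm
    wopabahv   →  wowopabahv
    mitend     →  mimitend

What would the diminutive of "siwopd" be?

"siwopd" has second-to-last letter 'p'. The stems whose second-to-last letter is 'p' (badatipw → zubadatipweka, pohohupv → zupohohupveka, zeponapm → zuzeponapmeka) add zu- … -eka around the stem.
So siwopd → zusiwopdeka.

zusiwopdeka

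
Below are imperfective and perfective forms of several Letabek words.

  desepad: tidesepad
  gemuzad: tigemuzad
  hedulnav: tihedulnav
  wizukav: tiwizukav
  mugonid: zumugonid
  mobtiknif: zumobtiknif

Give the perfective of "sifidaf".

desepad and mugonid both end in -d yet inflect differently (tidesepad, zumugonid), so the final letter is not what conditions the rule; the last vowel is.
"sifidaf" has last vowel 'a'. The stems whose last vowel is 'a' (desepad → tidesepad, gemuzad → tigemuzad, hedulnav → tihedulnav) add the prefix ti-.
So sifidaf → tisifidaf.

tisifidaf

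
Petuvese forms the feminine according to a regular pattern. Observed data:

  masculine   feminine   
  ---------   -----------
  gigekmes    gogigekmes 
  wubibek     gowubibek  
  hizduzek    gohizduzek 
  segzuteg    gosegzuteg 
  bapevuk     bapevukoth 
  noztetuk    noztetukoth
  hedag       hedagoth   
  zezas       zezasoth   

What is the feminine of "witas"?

"witas" has last vowel 'a'. The stems whose last vowel is 'a' (hedag → hedagoth, zezas → zezasoth) add -oth.
The other pattern: stems whose last vowel is 'e' add the prefix go-.
So witas → witasoth.

witasoth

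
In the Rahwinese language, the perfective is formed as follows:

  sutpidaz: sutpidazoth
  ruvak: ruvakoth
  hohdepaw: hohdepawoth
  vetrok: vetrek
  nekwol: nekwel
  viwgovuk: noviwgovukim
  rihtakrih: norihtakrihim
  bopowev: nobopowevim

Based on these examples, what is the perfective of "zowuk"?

nozowukim

"zowuk" has last vowel 'u'. The one such stem in the data (viwgovuk → noviwgovukim) adds no- … -im around the stem, so the same rule applies.
The other patterns: stems whose last vowel is 'a' add -oth; stems whose last vowel is 'o' change the last vowel to 'e'.
So zowuk → nozowukim.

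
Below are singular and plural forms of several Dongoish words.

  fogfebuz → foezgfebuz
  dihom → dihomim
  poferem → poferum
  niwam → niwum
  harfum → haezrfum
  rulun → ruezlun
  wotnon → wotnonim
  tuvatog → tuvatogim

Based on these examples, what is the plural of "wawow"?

wawowim

harfum and dihom both end in -m yet inflect differently (haezrfum, dihomim), so the final letter is not what conditions the rule; the last vowel is.
"wawow" has last vowel 'o'. The stems whose last vowel is 'o' (tuvatog → tuvatogim, dihom → dihomim, wotnon → wotnonim) add -im.
The other patterns: stems whose last vowel is 'u' insert -ez- after the first vowel; stems whose last vowel is 'a' or 'e' change the last vowel to 'u'.
So wawow → wawowim.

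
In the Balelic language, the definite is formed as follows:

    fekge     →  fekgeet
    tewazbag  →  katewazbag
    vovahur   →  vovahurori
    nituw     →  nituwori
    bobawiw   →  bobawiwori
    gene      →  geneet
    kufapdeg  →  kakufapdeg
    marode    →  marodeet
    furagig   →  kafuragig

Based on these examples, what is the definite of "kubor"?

kufapdeg and marode both have last vowel 'e' yet inflect differently (kakufapdeg, marodeet), so the last vowel is not what conditions the rule; the final letter is.
"kubor" ends in -r. The one such stem in the data (vovahur → vovahurori) adds -ori, so the same rule applies.
So kubor → kuborori.

kuborori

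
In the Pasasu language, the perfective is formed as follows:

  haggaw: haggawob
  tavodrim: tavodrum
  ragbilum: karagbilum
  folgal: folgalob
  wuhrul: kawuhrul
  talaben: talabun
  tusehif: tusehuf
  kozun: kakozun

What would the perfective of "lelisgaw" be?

folgal and wuhrul both end in -l yet inflect differently (folgalob, kawuhrul), so the final letter is not what conditions the rule; the last vowel is.
"lelisgaw" has last vowel 'a'. The stems whose last vowel is 'a' (haggaw → haggawob, folgal → folgalob) add -ob.
So lelisgaw → lelisgawob.

lelisgawob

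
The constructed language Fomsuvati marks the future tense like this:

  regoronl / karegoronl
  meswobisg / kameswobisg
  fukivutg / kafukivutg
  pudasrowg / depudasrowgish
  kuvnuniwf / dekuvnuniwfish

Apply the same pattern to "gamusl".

pudasrowg and fukivutg both end in -g yet inflect differently (depudasrowgish, kafukivutg), so the final letter is not what conditions the rule; the second-to-last letter is.
"gamusl" has second-to-last letter 's'. The one such stem in the data (meswobisg → kameswobisg) adds the prefix ka-, so the same rule applies.
So gamusl → kagamusl.

kagamusl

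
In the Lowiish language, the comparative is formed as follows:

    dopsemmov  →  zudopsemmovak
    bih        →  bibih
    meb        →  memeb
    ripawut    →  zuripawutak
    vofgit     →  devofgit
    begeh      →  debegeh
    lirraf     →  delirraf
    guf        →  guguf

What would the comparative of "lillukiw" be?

zulillukiwak

bih and begeh both end in -h yet inflect differently (bibih, debegeh), so the final letter is not what conditions the rule; the number of vowels is.
"lillukiw" has 3 vowels. The stems with 3 vowels (dopsemmov → zudopsemmovak, ripawut → zuripawutak) add zu- … -ak around the stem.
So lillukiw → zulillukiwak.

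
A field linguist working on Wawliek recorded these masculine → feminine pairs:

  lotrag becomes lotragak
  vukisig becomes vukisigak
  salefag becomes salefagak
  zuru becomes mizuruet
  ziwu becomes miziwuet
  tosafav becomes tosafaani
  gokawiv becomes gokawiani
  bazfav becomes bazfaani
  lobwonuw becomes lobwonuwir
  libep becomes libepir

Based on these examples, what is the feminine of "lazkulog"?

"lazkulog" ends in -g. The stems ending in -g (lotrag → lotragak, vukisig → vukisigak, salefag → salefagak) add -ak.
The other patterns: stems ending in -u add mi- … -et around the stem; stems ending in -v drop the final letter and add -ani; stems ending in -p or -w add -ir.
So lazkulog → lazkulogak.

lazkulogak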